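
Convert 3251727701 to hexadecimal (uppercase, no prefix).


3251727701 = C1D16D55 hex

C1D16D55


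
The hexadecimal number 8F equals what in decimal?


8F hex = 143 decimal

143


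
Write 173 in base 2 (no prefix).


173 = 10101101 in binary

10101101


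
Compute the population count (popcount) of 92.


0b1011100 has 4 set bits

4


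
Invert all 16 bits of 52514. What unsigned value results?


52514 ^ 65535 = 13021

13021


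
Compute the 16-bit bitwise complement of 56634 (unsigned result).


~0b1101110100111010 = 0b10001011000101 = 8901 (16-bit unsigned)

8901


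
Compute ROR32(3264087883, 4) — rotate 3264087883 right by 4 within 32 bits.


Rotate 0b11000010100011100000011101001011 right by 4 (32-bit) = 0b10111100001010001110000001110100 = 3156795508

3156795508


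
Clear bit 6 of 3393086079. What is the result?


3393086079 & ~(1 << 6) = 3393086015

3393086015


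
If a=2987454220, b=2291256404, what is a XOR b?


2987454220 ^ 2291256404 = 981541720

981541720


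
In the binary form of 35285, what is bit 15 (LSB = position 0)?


0b1000100111010101, position 15 = 1

1


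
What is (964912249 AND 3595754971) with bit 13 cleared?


Step 1: 964912249 & 3595754971 = 268584025
Step 2: 268584025 & ~(1 << 13) = 268584025

268584025


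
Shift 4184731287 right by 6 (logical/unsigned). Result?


0b11111001011011011110111010010111 >> 6 = 0b11111001011011011110111010 = 65386426

65386426


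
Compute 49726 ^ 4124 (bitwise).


0b1100001000111110 ^ 0b1000000011100 = 0b1101001000100010 = 53794

53794


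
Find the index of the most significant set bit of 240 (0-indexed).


0b11110000. Highest set bit at position 7

7


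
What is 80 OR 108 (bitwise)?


0b1010000 | 0b1101100 = 0b1111100 = 124

124


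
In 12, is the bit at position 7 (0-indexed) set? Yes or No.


0b1100, bit 7 = 0. No

No


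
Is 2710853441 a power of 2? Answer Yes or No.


0b10100001100101000101011101000001. Multiple bits set => No

No


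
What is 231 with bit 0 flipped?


231 ^ (1 << 0) = 231 ^ 1 = 230

230


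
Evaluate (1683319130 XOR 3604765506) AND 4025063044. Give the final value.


Step 1: 1683319130 ^ 3604765506 = 2995335704
Step 2: 2995335704 & 4025063044 = 2726892032

2726892032


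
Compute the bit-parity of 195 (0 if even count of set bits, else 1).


0b11000011 has 4 ones => parity 0

0


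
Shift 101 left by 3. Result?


0b1100101 << 3 = 0b1100101000 = 808

808


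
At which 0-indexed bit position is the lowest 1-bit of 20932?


0b101000111000100. Lowest set bit at position 2

2


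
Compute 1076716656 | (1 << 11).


1076716656 | (1 << 11) = 1076716656 | 2048 = 1076718704

1076718704


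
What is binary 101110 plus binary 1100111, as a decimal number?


101110 + 1100111 = 10010101 = 149

149


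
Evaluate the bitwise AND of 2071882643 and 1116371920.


0b1111011011111100110101110010011 & 0b1000010100010100111101111010000 = 0b1000010000010100110101110010000 = 1107979152

1107979152


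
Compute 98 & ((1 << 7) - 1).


98 & 127 = 98

98


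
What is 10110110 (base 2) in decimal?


10110110 in decimal = 182

182


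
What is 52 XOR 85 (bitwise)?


0b110100 ^ 0b1010101 = 0b1100001 = 97

97


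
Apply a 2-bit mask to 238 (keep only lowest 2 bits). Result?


238 & 3 = 2

2


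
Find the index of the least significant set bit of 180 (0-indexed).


0b10110100. Lowest set bit at position 2

2


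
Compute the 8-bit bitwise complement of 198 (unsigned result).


~0b11000110 = 0b111001 = 57 (8-bit unsigned)

57


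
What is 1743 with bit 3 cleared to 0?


1743 & ~(1 << 3) = 1735

1735


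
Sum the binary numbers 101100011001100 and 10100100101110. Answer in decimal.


101100011001100 + 10100100101110 = 1000000111111010 = 33274

33274


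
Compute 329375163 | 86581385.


0b10011101000011101110110111011 | 0b101001010010010000010001001 = 0b10111101010011111110110111011 = 397016507

397016507


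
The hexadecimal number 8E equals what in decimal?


8E hex = 142 decimal

142


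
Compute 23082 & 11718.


0b101101000101010 & 0b10110111000110 = 0b100000000010 = 2050

2050


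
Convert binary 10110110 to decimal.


10110110 in decimal = 182

182


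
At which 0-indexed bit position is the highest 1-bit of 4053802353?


0b11110001101000000001110101110001. Highest set bit at position 31

31


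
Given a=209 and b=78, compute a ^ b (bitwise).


209 ^ 78 = 159

159


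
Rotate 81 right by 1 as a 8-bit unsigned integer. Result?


Rotate 0b1010001 right by 1 (8-bit) = 0b10101000 = 168

168


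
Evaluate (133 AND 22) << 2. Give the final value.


Step 1: 133 & 22 = 4
Step 2: 4 << 2 = 16

16


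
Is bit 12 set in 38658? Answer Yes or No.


0b1001011100000010, bit 12 = 1. Yes

Yes


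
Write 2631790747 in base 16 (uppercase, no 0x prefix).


2631790747 = 9CDDF09B hex

9CDDF09B


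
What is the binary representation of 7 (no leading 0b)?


7 = 111 in binary

111


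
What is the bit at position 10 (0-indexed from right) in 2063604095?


0b1111011000000000001100101111111, position 10 = 0

0


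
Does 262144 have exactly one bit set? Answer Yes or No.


0b1000000000000000000. Only one bit set => Yes

Yes


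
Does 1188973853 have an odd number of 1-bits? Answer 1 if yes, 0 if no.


0b1000110110111100100110100011101 has 17 ones => parity 1

1


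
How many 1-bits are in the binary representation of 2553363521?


0b10011000001100010011110001000001 has 12 set bits

12


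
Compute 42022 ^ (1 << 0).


42022 ^ (1 << 0) = 42022 ^ 1 = 42023

42023


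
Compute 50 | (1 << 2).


50 | (1 << 2) = 50 | 4 = 54

54


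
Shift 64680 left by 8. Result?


0b1111110010101000 << 8 = 0b111111001010100000000000 = 16558080

16558080


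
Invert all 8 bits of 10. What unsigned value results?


10 ^ 255 = 245

245


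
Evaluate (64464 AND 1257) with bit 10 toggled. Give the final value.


Step 1: 64464 & 1257 = 192
Step 2: 192 ^ (1 << 10) = 192 ^ 1024 = 1216

1216


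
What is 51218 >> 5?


0b1100100000010010 >> 5 = 0b11001000000 = 1600

1600


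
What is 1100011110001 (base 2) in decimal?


1100011110001 in decimal = 6385

6385


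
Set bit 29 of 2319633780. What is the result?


2319633780 | (1 << 29) = 2319633780 | 536870912 = 2856504692

2856504692


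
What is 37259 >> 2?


0b1001000110001011 >> 2 = 0b10010001100010 = 9314

9314


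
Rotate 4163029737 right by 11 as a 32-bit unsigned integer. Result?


Rotate 0b11111000001000101100101011101001 right by 11 (32-bit) = 0b1011101001111110000010001011001 = 1564410969

1564410969


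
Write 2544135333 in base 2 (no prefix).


2544135333 = 10010111101001000110110010100101 in binary

10010111101001000110110010100101


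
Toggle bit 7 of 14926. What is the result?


14926 ^ (1 << 7) = 14926 ^ 128 = 15054

15054


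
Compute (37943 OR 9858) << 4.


Step 1: 37943 | 9858 = 46775
Step 2: 46775 << 4 = 748400

748400


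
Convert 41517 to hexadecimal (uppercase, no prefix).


41517 = A22D hex

A22D


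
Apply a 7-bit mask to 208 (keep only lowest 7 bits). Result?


208 & 127 = 80

80


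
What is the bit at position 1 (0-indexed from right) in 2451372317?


0b10010010000111001111100100011101, position 1 = 0

0


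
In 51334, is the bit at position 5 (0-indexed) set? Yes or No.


0b1100100010000110, bit 5 = 0. No

No


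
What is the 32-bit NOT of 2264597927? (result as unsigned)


~0b10000110111110110000010110100111 = 0b1111001000001001111101001011000 = 2030369368 (32-bit unsigned)

2030369368


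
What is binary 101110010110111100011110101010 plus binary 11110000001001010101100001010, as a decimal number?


101110010110111100011110101010 + 11110000001001010101100001010 = 1001100011000000111001010110100 = 1281389236

1281389236


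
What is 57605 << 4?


0b1110000100000101 << 4 = 0b11100001000001010000 = 921680

921680


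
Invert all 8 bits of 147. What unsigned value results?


147 ^ 255 = 108

108


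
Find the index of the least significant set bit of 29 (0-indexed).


0b11101. Lowest set bit at position 0

0


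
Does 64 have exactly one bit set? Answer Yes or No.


0b1000000. Only one bit set => Yes

Yes


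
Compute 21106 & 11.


0b101001001110010 & 0b1011 = 0b10 = 2

2


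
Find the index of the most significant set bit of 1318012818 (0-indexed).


0b1001110100011110100011110010010. Highest set bit at position 30

30


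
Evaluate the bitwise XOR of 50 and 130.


0b110010 ^ 0b10000010 = 0b10110000 = 176

176


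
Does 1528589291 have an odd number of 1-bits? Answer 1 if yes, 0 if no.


0b1011011000111000110101111101011 has 19 ones => parity 1

1


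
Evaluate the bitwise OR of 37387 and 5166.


0b1001001000001011 | 0b1010000101110 = 0b1001011000101111 = 38447

38447


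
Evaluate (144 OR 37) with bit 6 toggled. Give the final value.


Step 1: 144 | 37 = 181
Step 2: 181 ^ (1 << 6) = 181 ^ 64 = 245

245


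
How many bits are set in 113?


0b1110001 has 4 set bits

4


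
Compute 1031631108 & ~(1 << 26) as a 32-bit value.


1031631108 & ~(1 << 26) = 964522244

964522244


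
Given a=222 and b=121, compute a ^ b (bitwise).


222 ^ 121 = 167

167


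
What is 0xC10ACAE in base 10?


C10ACAE hex = 202419374 decimal

202419374


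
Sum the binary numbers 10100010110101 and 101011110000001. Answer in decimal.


10100010110101 + 101011110000001 = 1000000000110110 = 32822

32822


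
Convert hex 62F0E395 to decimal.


62F0E395 hex = 1659954069 decimal

1659954069


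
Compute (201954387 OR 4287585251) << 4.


Step 1: 201954387 | 4287585251 = 4287619059
Step 2: 4287619059 << 4 = 68601904944

68601904944


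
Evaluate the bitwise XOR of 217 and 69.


0b11011001 ^ 0b1000101 = 0b10011100 = 156

156


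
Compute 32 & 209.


0b100000 & 0b11010001 = 0b0 = 0

0


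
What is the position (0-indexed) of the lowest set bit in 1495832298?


0b1011001001010001001011011101010. Lowest set bit at position 1

1


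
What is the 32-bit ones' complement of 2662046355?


2662046355 ^ 4294967295 = 1632920940

1632920940


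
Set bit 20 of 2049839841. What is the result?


2049839841 | (1 << 20) = 2049839841 | 1048576 = 2050888417

2050888417


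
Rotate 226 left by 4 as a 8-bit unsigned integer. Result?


Rotate 0b11100010 left by 4 (8-bit) = 0b101110 = 46

46


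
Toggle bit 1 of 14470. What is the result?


14470 ^ (1 << 1) = 14470 ^ 2 = 14468

14468


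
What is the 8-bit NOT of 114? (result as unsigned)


~0b1110010 = 0b10001101 = 141 (8-bit unsigned)

141


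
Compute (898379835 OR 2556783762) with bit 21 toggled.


Step 1: 898379835 | 2556783762 = 3186457787
Step 2: 3186457787 ^ (1 << 21) = 3186457787 ^ 2097152 = 3184360635

3184360635


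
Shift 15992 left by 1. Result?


0b11111001111000 << 1 = 0b111110011110000 = 31984

31984


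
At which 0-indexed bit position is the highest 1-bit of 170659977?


0b1010001011000001000010001001. Highest set bit at position 27

27


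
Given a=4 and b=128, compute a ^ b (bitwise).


4 ^ 128 = 132

132


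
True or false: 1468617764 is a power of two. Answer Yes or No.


0b1010111100010010101010000100100. Multiple bits set => No

No


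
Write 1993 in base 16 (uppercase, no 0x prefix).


1993 = 7C9 hex

7C9


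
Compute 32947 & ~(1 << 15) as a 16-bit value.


32947 & ~(1 << 15) = 179

179


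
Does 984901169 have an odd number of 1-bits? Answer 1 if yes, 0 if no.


0b111010101101000110011000110001 has 15 ones => parity 1

1


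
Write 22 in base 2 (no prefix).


22 = 10110 in binary

10110


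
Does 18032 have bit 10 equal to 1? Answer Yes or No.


0b100011001110000, bit 10 = 1. Yes

Yes


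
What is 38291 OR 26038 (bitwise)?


0b1001010110010011 | 0b110010110110110 = 0b1111010110110111 = 62903

62903


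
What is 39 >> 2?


0b100111 >> 2 = 0b1001 = 9

9


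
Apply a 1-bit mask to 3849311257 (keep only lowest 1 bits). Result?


3849311257 & 1 = 1

1


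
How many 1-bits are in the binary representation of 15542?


0b11110010110110 has 9 set bits

9


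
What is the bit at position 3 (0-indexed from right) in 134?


0b10000110, position 3 = 0

0


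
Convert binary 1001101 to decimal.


1001101 in decimal = 77

77


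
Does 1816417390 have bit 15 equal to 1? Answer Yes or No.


0b1101100010001000101010001101110, bit 15 = 0. No

No


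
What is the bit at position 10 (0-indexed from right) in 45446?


0b1011000110000110, position 10 = 0

0


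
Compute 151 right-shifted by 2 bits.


0b10010111 >> 2 = 0b100101 = 37

37


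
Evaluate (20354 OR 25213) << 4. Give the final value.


Step 1: 20354 | 25213 = 28671
Step 2: 28671 << 4 = 458736

458736


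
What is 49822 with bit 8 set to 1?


49822 | (1 << 8) = 49822 | 256 = 50078

50078


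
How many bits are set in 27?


0b11011 has 4 set bits

4


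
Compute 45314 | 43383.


0b1011000100000010 | 0b1010100101110111 = 0b1011100101110111 = 47479

47479


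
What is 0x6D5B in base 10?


6D5B hex = 27995 decimal

27995


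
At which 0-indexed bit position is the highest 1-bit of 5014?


0b1001110010110. Highest set bit at position 12

12


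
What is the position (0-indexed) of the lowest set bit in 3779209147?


0b11100001010000100010011110111011. Lowest set bit at position 0

0


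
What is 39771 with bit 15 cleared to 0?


39771 & ~(1 << 15) = 7003

7003


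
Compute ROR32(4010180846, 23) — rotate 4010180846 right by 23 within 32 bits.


Rotate 0b11101111000001101000000011101110 right by 23 (32-bit) = 0b1101000000011101110111011110 = 218226142

218226142


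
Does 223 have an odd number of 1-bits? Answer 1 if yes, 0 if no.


0b11011111 has 7 ones => parity 1

1


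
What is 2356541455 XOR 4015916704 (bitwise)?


0b10001100011101011111100000001111 ^ 0b11101111010111100000011010100000 = 0b1100011001010111111111010101111 = 1663827631

1663827631


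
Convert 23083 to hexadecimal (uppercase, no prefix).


23083 = 5A2B hex

5A2B


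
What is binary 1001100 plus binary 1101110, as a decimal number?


1001100 + 1101110 = 10111010 = 186

186


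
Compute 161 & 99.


0b10100001 & 0b1100011 = 0b100001 = 33

33


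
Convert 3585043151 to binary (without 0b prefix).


3585043151 = 11010101101011110110101011001111 in binary

11010101101011110110101011001111


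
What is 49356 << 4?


0b1100000011001100 << 4 = 0b11000000110011000000 = 789696

789696


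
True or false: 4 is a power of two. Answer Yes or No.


0b100. Only one bit set => Yes

Yes


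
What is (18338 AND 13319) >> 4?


Step 1: 18338 & 13319 = 1026
Step 2: 1026 >> 4 = 64

64


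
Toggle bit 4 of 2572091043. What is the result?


2572091043 ^ (1 << 4) = 2572091043 ^ 16 = 2572091059

2572091059


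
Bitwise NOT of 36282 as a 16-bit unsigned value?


~0b1000110110111010 = 0b111001001000101 = 29253 (16-bit unsigned)

29253


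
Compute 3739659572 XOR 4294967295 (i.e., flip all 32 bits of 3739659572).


3739659572 ^ 4294967295 = 555307723

555307723


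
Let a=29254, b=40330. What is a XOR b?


29254 ^ 40330 = 61388

61388


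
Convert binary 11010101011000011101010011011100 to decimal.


11010101011000011101010011011100 in decimal = 3579958492

3579958492


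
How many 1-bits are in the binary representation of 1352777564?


0b1010000101000011011111101011100 has 16 set bits

16


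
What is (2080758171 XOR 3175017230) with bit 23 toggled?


Step 1: 2080758171 ^ 3175017230 = 3241882261
Step 2: 3241882261 ^ (1 << 23) = 3241882261 ^ 8388608 = 3250270869

3250270869


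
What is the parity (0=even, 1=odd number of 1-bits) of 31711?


0b111101111011111 has 13 ones => parity 1

1


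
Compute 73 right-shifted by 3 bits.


0b1001001 >> 3 = 0b1001 = 9

9


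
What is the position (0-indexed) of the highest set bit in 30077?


0b111010101111101. Highest set bit at position 14

14


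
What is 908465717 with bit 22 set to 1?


908465717 | (1 << 22) = 908465717 | 4194304 = 912660021

912660021


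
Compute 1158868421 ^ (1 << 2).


1158868421 ^ (1 << 2) = 1158868421 ^ 4 = 1158868417

1158868417


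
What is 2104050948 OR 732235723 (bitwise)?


0b1111101011010010100010100000100 | 0b101011101001010000011111001011 = 0b1111111111011010100011111001111 = 2146256847

2146256847


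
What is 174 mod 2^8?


174 & 255 = 174

174


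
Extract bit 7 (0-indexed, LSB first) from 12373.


0b11000001010101, position 7 = 0

0


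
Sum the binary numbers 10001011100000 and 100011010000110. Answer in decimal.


10001011100000 + 100011010000110 = 110100101100110 = 26982

26982


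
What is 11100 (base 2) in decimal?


11100 in decimal = 28

28


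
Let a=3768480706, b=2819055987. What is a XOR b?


3768480706 ^ 2819055987 = 1217991345

1217991345


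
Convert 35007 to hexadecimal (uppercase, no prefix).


35007 = 88BF hex

88BF


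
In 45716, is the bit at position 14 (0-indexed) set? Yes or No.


0b1011001010010100, bit 14 = 0. No

No


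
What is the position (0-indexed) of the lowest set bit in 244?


0b11110100. Lowest set bit at position 2

2


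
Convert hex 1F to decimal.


1F hex = 31 decimal

31


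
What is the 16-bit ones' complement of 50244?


50244 ^ 65535 = 15291

15291


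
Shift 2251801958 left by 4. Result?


0b10000110001101111100010101100110 << 4 = 0b100001100011011111000101011001100000 = 36028831328

36028831328


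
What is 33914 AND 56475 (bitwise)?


0b1000010001111010 & 0b1101110010011011 = 0b1000010000011010 = 33818

33818


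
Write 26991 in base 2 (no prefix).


26991 = 110100101101111 in binary

110100101101111


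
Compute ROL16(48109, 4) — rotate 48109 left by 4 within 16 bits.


Rotate 0b1011101111101101 left by 4 (16-bit) = 0b1011111011011011 = 48859

48859


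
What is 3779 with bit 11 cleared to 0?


3779 & ~(1 << 11) = 1731

1731


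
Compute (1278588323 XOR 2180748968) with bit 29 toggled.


Step 1: 1278588323 ^ 2180748968 = 3452838667
Step 2: 3452838667 ^ (1 << 29) = 3452838667 ^ 536870912 = 3989709579

3989709579


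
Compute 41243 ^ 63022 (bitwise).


0b1010000100011011 ^ 0b1111011000101110 = 0b101011100110101 = 22325

22325


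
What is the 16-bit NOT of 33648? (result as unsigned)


~0b1000001101110000 = 0b111110010001111 = 31887 (16-bit unsigned)

31887


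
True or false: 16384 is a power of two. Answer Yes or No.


0b100000000000000. Only one bit set => Yes

Yes


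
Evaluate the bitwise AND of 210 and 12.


0b11010010 & 0b1100 = 0b0 = 0

0


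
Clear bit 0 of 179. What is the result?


179 & ~(1 << 0) = 178

178


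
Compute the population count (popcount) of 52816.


0b1100111001010000 has 7 set bits

7


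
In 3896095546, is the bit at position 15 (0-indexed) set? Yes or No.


0b11101000001110011011001100111010, bit 15 = 1. Yes

Yes


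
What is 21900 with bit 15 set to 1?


21900 | (1 << 15) = 21900 | 32768 = 54668

54668


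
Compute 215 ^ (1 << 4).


215 ^ (1 << 4) = 215 ^ 16 = 199

199


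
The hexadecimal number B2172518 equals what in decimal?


B2172518 hex = 2987861272 decimal

2987861272


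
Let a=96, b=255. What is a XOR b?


96 ^ 255 = 159

159


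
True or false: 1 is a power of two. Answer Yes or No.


0b1. Only one bit set => Yes

Yes


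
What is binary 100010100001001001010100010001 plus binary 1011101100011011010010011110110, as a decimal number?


100010100001001001010100010001 + 1011101100011011010010011110110 = 10000000000100100011101000000111 = 2148678151

2148678151


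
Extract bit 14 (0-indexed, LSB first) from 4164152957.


0b11111000001100111110111001111101, position 14 = 1

1


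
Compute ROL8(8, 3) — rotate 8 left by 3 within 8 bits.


Rotate 0b1000 left by 3 (8-bit) = 0b1000000 = 64

64


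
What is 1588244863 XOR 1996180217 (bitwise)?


0b1011110101010101011000101111111 ^ 0b1110110111110110100101011111001 = 0b101000010100011111101110000110 = 676461446

676461446


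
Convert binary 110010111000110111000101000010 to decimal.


110010111000110111000101000010 in decimal = 853766466

853766466


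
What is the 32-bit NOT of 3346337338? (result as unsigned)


~0b11000111011101010000111000111010 = 0b111000100010101111000111000101 = 948629957 (32-bit unsigned)

948629957


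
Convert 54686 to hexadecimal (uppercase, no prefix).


54686 = D59E hex

D59E


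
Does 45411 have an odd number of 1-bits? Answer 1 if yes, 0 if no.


0b1011000101100011 has 8 ones => parity 0

0


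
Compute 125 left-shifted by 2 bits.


0b1111101 << 2 = 0b111110100 = 500

500


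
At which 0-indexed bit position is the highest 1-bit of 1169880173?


0b1000101101110101111010001101101. Highest set bit at position 30

30


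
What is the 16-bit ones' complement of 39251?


39251 ^ 65535 = 26284

26284


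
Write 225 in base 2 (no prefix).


225 = 11100001 in binary

11100001


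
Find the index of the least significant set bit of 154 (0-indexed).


0b10011010. Lowest set bit at position 1

1


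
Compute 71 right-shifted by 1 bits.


0b1000111 >> 1 = 0b100011 = 35

35


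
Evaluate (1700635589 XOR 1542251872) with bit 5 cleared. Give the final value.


Step 1: 1700635589 ^ 1542251872 = 1051805349
Step 2: 1051805349 & ~(1 << 5) = 1051805317

1051805317


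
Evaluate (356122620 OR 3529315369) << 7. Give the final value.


Step 1: 356122620 | 3529315369 = 3615358973
Step 2: 3615358973 << 7 = 462765948544

462765948544


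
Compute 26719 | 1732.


0b110100001011111 | 0b11011000100 = 0b110111011011111 = 28383

28383


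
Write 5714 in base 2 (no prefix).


5714 = 1011001010010 in binary

1011001010010


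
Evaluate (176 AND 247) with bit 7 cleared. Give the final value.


Step 1: 176 & 247 = 176
Step 2: 176 & ~(1 << 7) = 48

48


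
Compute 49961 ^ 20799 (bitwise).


0b1100001100101001 ^ 0b101000100111111 = 0b1001001000010110 = 37398

37398


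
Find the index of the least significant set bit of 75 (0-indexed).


0b1001011. Lowest set bit at position 0

0


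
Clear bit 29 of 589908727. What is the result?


589908727 & ~(1 << 29) = 53037815

53037815


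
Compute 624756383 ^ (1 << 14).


624756383 ^ (1 << 14) = 624756383 ^ 16384 = 624772767

624772767


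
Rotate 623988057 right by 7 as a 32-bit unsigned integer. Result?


Rotate 0b100101001100010100110101011001 right by 7 (32-bit) = 0b10110010010010100110001010011010 = 2991219354

2991219354


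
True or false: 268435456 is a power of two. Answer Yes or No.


0b10000000000000000000000000000. Only one bit set => Yes

Yes


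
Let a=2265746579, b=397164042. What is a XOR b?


2265746579 ^ 397164042 = 2426450585

2426450585


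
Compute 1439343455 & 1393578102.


0b1010101110010101010001101011111 & 0b1010011000100000101000001110110 = 0b1010001000000000000000001010110 = 1358954582

1358954582


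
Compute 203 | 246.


0b11001011 | 0b11110110 = 0b11111111 = 255

255


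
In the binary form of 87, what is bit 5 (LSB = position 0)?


0b1010111, position 5 = 0

0


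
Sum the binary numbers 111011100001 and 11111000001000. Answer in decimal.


111011100001 + 11111000001000 = 100110011101001 = 19689

19689


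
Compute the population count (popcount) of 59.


0b111011 has 5 set bits

5


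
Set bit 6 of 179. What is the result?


179 | (1 << 6) = 179 | 64 = 243

243


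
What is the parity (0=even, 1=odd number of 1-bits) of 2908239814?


0b10101101010110000011011111000110 has 17 ones => parity 1

1


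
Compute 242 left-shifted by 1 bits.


0b11110010 << 1 = 0b111100100 = 484

484


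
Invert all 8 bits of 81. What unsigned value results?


81 ^ 255 = 174

174


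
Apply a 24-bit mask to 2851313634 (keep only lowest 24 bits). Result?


2851313634 & 16777215 = 15964130

15964130


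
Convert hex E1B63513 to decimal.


E1B63513 hex = 3786814739 decimal

3786814739


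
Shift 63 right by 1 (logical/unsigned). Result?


0b111111 >> 1 = 0b11111 = 31

31


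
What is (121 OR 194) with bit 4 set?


Step 1: 121 | 194 = 251
Step 2: 251 | (1 << 4) = 251 | 16 = 251

251


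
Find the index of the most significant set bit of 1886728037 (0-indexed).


0b1110000011101010010111101100101. Highest set bit at position 30

30


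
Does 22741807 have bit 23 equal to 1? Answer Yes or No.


0b1010110110000001100101111, bit 23 = 0. No

No


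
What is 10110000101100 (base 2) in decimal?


10110000101100 in decimal = 11308

11308


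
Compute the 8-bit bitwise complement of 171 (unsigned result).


~0b10101011 = 0b1010100 = 84 (8-bit unsigned)

84


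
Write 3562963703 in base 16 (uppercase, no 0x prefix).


3562963703 = D45E82F7 hex

D45E82F7


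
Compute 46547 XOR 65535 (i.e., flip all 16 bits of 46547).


46547 ^ 65535 = 18988

18988


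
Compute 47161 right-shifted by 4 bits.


0b1011100000111001 >> 4 = 0b101110000011 = 2947

2947


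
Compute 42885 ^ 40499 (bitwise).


0b1010011110000101 ^ 0b1001111000110011 = 0b11100110110110 = 14774

14774


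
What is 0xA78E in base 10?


A78E hex = 42894 decimal

42894


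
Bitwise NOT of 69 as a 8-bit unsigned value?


~0b1000101 = 0b10111010 = 186 (8-bit unsigned)

186


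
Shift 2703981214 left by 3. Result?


0b10100001001010110111101010011110 << 3 = 0b10100001001010110111101010011110000 = 21631849712

21631849712


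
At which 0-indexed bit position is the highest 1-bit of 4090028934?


0b11110011110010001110001110000110. Highest set bit at position 31

31


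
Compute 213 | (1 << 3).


213 | (1 << 3) = 213 | 8 = 221

221


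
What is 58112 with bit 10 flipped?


58112 ^ (1 << 10) = 58112 ^ 1024 = 59136

59136


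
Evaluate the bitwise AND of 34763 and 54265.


0b1000011111001011 & 0b1101001111111001 = 0b1000001111001001 = 33737

33737


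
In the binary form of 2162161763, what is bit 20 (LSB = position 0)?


0b10000000110111111111100001100011, position 20 = 1

1


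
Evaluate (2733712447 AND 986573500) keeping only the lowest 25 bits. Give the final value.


Step 1: 2733712447 & 986573500 = 583082044
Step 2: 583082044 & 33554431 = 12656700

12656700


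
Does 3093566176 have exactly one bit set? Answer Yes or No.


0b10111000011001000001001011100000. Multiple bits set => No

No


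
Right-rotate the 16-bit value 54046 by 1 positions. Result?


Rotate 0b1101001100011110 right by 1 (16-bit) = 0b110100110001111 = 27023

27023


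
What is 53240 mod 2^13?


53240 & 8191 = 4088

4088


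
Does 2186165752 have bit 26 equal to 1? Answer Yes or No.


0b10000010010011100011110111111000, bit 26 = 0. No

No


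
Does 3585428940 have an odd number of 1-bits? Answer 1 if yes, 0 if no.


0b11010101101101010100110111001100 has 18 ones => parity 0

0


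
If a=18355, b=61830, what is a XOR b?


18355 ^ 61830 = 46645

46645


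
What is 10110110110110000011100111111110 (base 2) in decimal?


10110110110110000011100111111110 in decimal = 3067623934

3067623934


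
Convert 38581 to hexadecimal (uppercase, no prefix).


38581 = 96B5 hex

96B5


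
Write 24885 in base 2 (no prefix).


24885 = 110000100110101 in binary

110000100110101


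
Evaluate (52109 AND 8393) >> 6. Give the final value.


Step 1: 52109 & 8393 = 137
Step 2: 137 >> 6 = 2

2


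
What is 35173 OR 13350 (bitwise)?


0b1000100101100101 | 0b11010000100110 = 0b1011110101100111 = 48487

48487


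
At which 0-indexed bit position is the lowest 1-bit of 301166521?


0b10001111100110110111110111001. Lowest set bit at position 0

0


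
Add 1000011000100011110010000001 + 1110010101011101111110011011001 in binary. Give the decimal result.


1000011000100011110010000001 + 1110010101011101111110011011001 = 1111011000100010011100101011010 = 2064726362

2064726362


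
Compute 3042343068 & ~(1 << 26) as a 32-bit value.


3042343068 & ~(1 << 26) = 2975234204

2975234204


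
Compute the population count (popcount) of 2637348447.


0b10011101001100101011111001011111 has 20 set bits

20


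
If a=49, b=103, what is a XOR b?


49 ^ 103 = 86

86


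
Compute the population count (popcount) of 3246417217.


0b11000001100000000110010101000001 has 10 set bits

10


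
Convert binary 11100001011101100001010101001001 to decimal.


11100001011101100001010101001001 in decimal = 3782612297

3782612297


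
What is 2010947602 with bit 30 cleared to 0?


2010947602 & ~(1 << 30) = 937205778

937205778


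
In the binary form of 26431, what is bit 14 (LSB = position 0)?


0b110011100111111, position 14 = 1

1


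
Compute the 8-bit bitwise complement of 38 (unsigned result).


~0b100110 = 0b11011001 = 217 (8-bit unsigned)

217


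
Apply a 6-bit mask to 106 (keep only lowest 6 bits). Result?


106 & 63 = 42

42


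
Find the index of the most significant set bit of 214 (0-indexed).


0b11010110. Highest set bit at position 7

7


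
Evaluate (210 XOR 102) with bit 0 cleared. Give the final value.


Step 1: 210 ^ 102 = 180
Step 2: 180 & ~(1 << 0) = 180

180


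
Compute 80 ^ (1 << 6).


80 ^ (1 << 6) = 80 ^ 64 = 16

16


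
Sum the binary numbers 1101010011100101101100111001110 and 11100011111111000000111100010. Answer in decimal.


1101010011100101101100111001110 + 11100011111111000000111100010 = 10000110111100100101101110110000 = 2264030128

2264030128


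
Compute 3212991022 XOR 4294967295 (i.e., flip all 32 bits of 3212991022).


3212991022 ^ 4294967295 = 1081976273

1081976273


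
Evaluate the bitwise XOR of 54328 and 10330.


0b1101010000111000 ^ 0b10100001011010 = 0b1111110001100010 = 64610

64610


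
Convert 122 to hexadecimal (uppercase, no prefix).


122 = 7A hex

7A


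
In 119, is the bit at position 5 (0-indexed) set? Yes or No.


0b1110111, bit 5 = 1. Yes

Yes


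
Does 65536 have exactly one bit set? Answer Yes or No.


0b10000000000000000. Only one bit set => Yes

Yes


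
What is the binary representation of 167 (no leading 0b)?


167 = 10100111 in binary

10100111


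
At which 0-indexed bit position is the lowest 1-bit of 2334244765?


0b10001011001000011011111110011101. Lowest set bit at position 0

0


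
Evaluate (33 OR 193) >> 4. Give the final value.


Step 1: 33 | 193 = 225
Step 2: 225 >> 4 = 14

14


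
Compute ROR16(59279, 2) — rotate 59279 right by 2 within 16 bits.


Rotate 0b1110011110001111 right by 2 (16-bit) = 0b1111100111100011 = 63971

63971


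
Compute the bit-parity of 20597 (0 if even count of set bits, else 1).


0b101000001110101 has 7 ones => parity 1

1


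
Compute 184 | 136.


0b10111000 | 0b10001000 = 0b10111000 = 184

184


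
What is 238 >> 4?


0b11101110 >> 4 = 0b1110 = 14

14


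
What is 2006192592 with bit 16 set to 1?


2006192592 | (1 << 16) = 2006192592 | 65536 = 2006258128

2006258128


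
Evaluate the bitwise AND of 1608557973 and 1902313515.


0b1011111111000001010010110010101 & 0b1110001011000110000000000101011 = 0b1010001011000000000000000000001 = 1365245953

1365245953


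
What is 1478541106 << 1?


0b1011000001000001011111100110010 << 1 = 0b10110000010000010111111001100100 = 2957082212

2957082212


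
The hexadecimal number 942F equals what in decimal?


942F hex = 37935 decimal

37935


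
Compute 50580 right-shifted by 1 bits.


0b1100010110010100 >> 1 = 0b110001011001010 = 25290

25290


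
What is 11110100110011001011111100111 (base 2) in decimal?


11110100110011001011111100111 in decimal = 513382375

513382375


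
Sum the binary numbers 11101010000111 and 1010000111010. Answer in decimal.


11101010000111 + 1010000111010 = 100111011000001 = 20161

20161


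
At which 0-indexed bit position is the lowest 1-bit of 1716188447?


0b1100110010010101111010100011111. Lowest set bit at position 0

0


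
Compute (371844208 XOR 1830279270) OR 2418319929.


Step 1: 371844208 ^ 1830279270 = 2067676182
Step 2: 2067676182 | 2418319929 = 4215193151

4215193151


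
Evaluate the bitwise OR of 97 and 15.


0b1100001 | 0b1111 = 0b1101111 = 111

111


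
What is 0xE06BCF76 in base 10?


E06BCF76 hex = 3765161846 decimal

3765161846


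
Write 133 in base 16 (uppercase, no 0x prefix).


133 = 85 hex

85


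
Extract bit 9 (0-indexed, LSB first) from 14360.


0b11100000011000, position 9 = 0

0


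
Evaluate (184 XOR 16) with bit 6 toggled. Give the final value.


Step 1: 184 ^ 16 = 168
Step 2: 168 ^ (1 << 6) = 168 ^ 64 = 232

232


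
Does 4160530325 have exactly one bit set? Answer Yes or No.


0b11110111111111001010011110010101. Multiple bits set => No

No


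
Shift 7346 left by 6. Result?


0b1110010110010 << 6 = 0b1110010110010000000 = 470144

470144


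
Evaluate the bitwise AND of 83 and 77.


0b1010011 & 0b1001101 = 0b1000001 = 65

65


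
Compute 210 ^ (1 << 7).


210 ^ (1 << 7) = 210 ^ 128 = 82

82


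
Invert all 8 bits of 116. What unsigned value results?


116 ^ 255 = 139

139


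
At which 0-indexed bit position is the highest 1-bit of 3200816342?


0b10111110110010001001010011010110. Highest set bit at position 31

31


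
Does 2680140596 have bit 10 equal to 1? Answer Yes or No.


0b10011111101111111011001100110100, bit 10 = 0. No

No


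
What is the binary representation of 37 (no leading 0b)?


37 = 100101 in binary

100101


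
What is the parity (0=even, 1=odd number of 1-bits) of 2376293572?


0b10001101101000110101110011000100 has 15 ones => parity 1

1


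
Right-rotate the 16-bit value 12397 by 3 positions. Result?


Rotate 0b11000001101101 right by 3 (16-bit) = 0b1010011000001101 = 42509

42509


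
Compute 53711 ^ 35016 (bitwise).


0b1101000111001111 ^ 0b1000100011001000 = 0b101100100000111 = 22791

22791


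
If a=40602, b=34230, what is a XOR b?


40602 ^ 34230 = 6956

6956


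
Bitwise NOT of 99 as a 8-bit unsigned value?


~0b1100011 = 0b10011100 = 156 (8-bit unsigned)

156


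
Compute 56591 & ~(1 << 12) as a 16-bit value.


56591 & ~(1 << 12) = 52495

52495


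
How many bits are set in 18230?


0b100011100110110 has 8 set bits

8


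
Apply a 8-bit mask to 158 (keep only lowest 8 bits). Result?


158 & 255 = 158

158


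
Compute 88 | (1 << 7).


88 | (1 << 7) = 88 | 128 = 216

216


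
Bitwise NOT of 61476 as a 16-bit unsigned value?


~0b1111000000100100 = 0b111111011011 = 4059 (16-bit unsigned)

4059


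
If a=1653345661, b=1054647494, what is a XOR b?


1653345661 ^ 1054647494 = 1548790203

1548790203


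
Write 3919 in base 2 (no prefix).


3919 = 111101001111 in binary

111101001111


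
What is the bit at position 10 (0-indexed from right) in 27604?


0b110101111010100, position 10 = 0

0


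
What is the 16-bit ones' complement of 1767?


1767 ^ 65535 = 63768

63768


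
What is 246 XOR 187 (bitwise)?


0b11110110 ^ 0b10111011 = 0b1001101 = 77

77


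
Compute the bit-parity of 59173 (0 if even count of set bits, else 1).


0b1110011100100101 has 9 ones => parity 1

1


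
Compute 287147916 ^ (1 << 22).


287147916 ^ (1 << 22) = 287147916 ^ 4194304 = 291342220

291342220


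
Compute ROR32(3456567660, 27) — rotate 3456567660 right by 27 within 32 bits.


Rotate 0b11001110000001110000100101101100 right by 27 (32-bit) = 0b11000000111000010010110110011001 = 3235982745

3235982745


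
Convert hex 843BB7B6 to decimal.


843BB7B6 hex = 2218506166 decimal

2218506166


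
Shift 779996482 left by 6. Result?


0b101110011111011100110101000010 << 6 = 0b101110011111011100110101000010000000 = 49919774848

49919774848


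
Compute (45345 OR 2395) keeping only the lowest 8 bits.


Step 1: 45345 | 2395 = 47483
Step 2: 47483 & 255 = 123

123


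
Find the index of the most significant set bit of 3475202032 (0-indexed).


0b11001111001000110101111111110000. Highest set bit at position 31

31


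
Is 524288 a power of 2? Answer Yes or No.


0b10000000000000000000. Only one bit set => Yes

Yes


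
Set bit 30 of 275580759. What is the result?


275580759 | (1 << 30) = 275580759 | 1073741824 = 1349322583

1349322583


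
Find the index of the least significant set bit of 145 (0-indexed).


0b10010001. Lowest set bit at position 0

0


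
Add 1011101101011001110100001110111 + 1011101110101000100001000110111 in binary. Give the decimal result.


1011101101011001110100001110111 + 1011101110101000100001000110111 = 10111011100000010010101010101110 = 3145804462

3145804462


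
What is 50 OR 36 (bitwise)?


0b110010 | 0b100100 = 0b110110 = 54

54


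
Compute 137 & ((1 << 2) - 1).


137 & 3 = 1

1


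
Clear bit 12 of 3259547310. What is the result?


3259547310 & ~(1 << 12) = 3259543214

3259543214


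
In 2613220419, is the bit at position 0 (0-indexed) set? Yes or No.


0b10011011110000101001010001000011, bit 0 = 1. Yes

Yes


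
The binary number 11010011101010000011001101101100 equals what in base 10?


11010011101010000011001101101100 in decimal = 3551015788

3551015788


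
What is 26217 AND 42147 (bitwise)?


0b110011001101001 & 0b1010010010100011 = 0b10010000100001 = 9249

9249


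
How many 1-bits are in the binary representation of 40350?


0b1001110110011110 has 10 set bits

10


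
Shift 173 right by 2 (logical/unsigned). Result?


0b10101101 >> 2 = 0b101011 = 43

43


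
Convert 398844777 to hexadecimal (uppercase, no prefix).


398844777 = 17C5E369 hex

17C5E369


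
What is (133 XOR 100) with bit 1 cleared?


Step 1: 133 ^ 100 = 225
Step 2: 225 & ~(1 << 1) = 225

225


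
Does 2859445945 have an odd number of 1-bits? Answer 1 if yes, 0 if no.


0b10101010011011111010111010111001 has 20 ones => parity 0

0


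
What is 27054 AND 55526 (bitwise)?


0b110100110101110 & 0b1101100011100110 = 0b100100010100110 = 18598

18598


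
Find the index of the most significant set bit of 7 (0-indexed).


0b111. Highest set bit at position 2

2


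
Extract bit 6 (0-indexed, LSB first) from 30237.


0b111011000011101, position 6 = 0

0


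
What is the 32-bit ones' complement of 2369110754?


2369110754 ^ 4294967295 = 1925856541

1925856541


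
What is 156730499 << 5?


0b1001010101111000010010000011 << 5 = 0b100101010111100001001000001100000 = 5015375968

5015375968
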